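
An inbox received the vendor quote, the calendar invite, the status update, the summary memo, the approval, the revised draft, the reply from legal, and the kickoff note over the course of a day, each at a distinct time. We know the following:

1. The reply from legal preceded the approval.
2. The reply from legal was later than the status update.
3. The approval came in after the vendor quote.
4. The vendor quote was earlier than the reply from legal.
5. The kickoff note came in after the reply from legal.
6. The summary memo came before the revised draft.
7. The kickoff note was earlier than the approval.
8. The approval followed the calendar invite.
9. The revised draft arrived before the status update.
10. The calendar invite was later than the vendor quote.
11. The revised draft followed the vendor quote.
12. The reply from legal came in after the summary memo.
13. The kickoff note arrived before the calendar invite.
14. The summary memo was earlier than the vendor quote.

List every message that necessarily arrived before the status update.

the revised draft, the summary memo, the vendor quote

Directly stated before the status update: the revised draft.
The summary memo reaches the status update via the summary memo → the revised draft → the status update.
The vendor quote reaches the status update via the vendor quote → the revised draft → the status update.
No chain forces the approval (or any of the others) ahead of the status update.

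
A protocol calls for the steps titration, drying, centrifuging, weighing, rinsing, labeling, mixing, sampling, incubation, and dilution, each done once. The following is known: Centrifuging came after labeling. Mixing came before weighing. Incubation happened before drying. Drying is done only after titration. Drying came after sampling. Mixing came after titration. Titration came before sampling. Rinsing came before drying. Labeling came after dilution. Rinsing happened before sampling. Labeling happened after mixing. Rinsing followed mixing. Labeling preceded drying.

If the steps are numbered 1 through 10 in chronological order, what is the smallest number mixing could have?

2

Titration must come before mixing — 1 forced predecessor.
Nothing else is forced ahead of mixing, so its earliest slot is position 1 + 1 = 2.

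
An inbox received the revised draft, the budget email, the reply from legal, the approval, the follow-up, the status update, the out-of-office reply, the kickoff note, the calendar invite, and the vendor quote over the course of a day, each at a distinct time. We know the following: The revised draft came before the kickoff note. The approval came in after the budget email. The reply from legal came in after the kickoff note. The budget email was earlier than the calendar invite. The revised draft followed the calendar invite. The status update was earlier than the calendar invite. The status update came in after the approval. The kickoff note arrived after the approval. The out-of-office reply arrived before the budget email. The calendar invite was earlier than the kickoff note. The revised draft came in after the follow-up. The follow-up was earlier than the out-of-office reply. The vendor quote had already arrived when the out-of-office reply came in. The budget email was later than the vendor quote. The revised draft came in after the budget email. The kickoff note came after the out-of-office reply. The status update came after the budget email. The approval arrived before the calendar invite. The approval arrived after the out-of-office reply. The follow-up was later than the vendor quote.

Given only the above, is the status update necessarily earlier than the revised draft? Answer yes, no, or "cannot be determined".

yes

Chain the constraints: the status update → the calendar invite → the revised draft. Each link is directly stated, so the status update comes before the revised draft.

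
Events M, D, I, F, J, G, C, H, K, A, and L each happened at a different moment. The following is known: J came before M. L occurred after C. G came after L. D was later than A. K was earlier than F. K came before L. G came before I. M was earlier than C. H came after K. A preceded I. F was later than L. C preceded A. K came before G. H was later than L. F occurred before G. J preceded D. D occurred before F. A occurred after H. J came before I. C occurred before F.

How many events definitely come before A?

Directly stated before A: C and H.
J reaches A via J → M → C → A.
K reaches A via K → H → A.
L reaches A via L → H → A.
Likewise M reaches A by chaining the stated constraints.
No chain forces I (or any of the others) ahead of A.
That's C, H, J, K, L, and M — 6 in all.

6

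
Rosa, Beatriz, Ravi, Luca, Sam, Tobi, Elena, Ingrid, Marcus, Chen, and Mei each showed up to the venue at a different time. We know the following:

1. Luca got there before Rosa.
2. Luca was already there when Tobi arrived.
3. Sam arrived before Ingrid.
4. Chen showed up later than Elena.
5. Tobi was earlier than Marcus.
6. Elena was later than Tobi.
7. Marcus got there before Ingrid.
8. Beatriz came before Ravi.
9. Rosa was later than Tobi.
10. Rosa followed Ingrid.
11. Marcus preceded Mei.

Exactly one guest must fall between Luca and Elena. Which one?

Tracing the constraints gives Luca → Tobi → Elena, so Tobi sits after Luca and before Elena.
No other guest is forced both after Luca and before Elena.

Tobi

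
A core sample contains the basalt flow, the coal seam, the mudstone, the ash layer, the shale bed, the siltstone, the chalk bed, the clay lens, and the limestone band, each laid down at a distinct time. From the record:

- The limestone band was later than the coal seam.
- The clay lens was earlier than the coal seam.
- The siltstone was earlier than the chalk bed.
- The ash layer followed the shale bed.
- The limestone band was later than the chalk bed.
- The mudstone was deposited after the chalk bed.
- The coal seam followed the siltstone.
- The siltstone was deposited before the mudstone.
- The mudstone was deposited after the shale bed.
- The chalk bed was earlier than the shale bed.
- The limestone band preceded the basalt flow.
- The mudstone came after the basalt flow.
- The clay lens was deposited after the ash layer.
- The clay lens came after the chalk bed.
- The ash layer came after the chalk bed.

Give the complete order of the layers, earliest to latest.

the siltstone, the chalk bed, the shale bed, the ash layer, the clay lens, the coal seam, the limestone band, the basalt flow, the mudstone

The constraints fix every adjacent pair, so only one ordering works:
the siltstone → the chalk bed → the shale bed → the ash layer → the clay lens → the coal seam → the limestone band → the basalt flow → the mudstone.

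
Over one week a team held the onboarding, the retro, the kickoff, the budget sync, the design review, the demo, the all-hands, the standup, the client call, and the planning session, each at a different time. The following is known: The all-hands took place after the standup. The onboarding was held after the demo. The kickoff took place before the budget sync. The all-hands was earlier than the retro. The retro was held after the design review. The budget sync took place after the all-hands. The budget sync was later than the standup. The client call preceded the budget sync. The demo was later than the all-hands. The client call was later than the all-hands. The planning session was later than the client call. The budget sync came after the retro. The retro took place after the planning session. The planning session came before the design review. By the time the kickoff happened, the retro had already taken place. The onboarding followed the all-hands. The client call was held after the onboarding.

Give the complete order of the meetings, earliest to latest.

The constraints fix every adjacent pair, so only one ordering works:
the standup → the all-hands → the demo → the onboarding → the client call → the planning session → the design review → the retro → the kickoff → the budget sync.

the standup, the all-hands, the demo, the onboarding, the client call, the planning session, the design review, the retro, the kickoff, the budget sync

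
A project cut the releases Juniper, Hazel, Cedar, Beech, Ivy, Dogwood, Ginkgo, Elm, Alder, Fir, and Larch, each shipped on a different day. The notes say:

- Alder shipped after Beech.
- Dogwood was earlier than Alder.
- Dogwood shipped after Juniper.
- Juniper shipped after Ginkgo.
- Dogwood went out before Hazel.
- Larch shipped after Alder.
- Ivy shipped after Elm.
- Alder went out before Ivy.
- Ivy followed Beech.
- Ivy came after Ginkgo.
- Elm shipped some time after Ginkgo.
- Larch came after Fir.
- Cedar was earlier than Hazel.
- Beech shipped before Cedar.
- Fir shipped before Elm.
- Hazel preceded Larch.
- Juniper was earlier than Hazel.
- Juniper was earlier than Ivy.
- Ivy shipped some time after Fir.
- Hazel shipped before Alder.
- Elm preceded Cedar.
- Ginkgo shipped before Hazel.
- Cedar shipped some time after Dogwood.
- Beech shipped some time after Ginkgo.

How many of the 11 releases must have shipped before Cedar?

Directly stated before Cedar: Beech, Dogwood, and Elm.
Fir reaches Cedar via Fir → Elm → Cedar.
Ginkgo reaches Cedar via Ginkgo → Beech → Cedar.
Juniper reaches Cedar via Juniper → Dogwood → Cedar.
That's Beech, Dogwood, Elm, Fir, Ginkgo, and Juniper — 6 in all.

6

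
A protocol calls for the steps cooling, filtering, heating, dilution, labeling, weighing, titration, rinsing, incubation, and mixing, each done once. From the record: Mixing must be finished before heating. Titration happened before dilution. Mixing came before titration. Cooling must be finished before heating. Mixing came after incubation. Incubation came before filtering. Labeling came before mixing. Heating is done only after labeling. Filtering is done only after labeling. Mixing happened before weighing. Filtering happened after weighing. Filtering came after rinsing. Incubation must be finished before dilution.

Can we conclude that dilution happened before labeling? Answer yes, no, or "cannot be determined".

Tracing the constraints gives labeling → mixing → titration → dilution, so labeling must come before dilution.
That means dilution cannot be before labeling.

no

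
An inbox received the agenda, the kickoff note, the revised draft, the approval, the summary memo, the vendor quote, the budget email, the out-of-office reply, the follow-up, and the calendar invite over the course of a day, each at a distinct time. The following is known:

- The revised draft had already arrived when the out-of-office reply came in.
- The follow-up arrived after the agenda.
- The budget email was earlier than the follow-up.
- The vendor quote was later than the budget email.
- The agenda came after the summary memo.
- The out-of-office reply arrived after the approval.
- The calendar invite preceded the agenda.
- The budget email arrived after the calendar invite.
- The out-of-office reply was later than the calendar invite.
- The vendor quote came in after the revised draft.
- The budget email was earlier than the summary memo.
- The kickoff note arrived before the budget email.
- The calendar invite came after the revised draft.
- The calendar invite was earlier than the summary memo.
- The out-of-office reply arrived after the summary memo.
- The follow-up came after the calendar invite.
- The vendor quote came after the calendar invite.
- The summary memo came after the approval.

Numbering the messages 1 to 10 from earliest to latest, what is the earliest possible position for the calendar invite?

The revised draft must come before the calendar invite — 1 forced predecessor.
Nothing else is forced ahead of the calendar invite, so its earliest slot is position 1 + 1 = 2.

2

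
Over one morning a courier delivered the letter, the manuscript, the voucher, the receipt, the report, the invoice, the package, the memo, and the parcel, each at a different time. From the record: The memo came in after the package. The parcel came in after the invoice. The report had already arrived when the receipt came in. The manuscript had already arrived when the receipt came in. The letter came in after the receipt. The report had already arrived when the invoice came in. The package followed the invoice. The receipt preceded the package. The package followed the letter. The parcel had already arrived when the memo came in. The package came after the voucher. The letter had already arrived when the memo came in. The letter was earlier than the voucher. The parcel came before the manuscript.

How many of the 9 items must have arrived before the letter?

Directly stated before the letter: the receipt.
The invoice reaches the letter via the invoice → the parcel → the manuscript → the receipt → the letter.
The manuscript reaches the letter via the manuscript → the receipt → the letter.
The parcel reaches the letter via the parcel → the manuscript → the receipt → the letter.
Likewise the report reaches the letter by chaining the stated constraints.
No chain forces the package (or any of the others) ahead of the letter.
That's the invoice, the manuscript, the parcel, the receipt, and the report — 5 in all.

5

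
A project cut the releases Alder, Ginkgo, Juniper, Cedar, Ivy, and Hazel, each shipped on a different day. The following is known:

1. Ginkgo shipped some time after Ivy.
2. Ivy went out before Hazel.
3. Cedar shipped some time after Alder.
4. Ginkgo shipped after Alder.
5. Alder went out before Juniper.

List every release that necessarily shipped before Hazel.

Directly stated before Hazel: Ivy.

Ivy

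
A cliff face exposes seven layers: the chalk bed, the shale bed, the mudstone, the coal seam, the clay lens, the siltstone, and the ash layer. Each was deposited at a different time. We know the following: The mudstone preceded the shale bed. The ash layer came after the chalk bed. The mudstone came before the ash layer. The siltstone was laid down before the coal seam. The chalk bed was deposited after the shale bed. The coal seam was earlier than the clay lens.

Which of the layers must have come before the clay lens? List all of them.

Directly stated before the clay lens: the coal seam.
The siltstone reaches the clay lens via the siltstone → the coal seam → the clay lens.
No chain forces the mudstone (or any of the others) ahead of the clay lens.

the coal seam, the siltstone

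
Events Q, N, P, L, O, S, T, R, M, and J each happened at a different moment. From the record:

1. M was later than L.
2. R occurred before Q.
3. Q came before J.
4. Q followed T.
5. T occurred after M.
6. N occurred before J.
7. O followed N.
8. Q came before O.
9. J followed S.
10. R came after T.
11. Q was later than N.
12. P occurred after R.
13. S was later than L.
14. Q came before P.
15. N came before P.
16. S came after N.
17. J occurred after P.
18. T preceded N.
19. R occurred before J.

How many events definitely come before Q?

5

Directly stated before Q: N, R, and T.
L reaches Q via L → M → T → Q.
M reaches Q via M → T → Q.
That's L, M, N, R, and T — 5 in all.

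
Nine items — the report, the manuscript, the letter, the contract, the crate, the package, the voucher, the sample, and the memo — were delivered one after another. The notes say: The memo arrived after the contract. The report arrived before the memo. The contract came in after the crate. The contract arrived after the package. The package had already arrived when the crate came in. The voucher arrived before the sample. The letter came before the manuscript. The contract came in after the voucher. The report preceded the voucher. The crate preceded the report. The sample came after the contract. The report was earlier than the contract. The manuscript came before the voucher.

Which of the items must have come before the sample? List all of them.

Directly stated before the sample: the contract and the voucher.
The crate reaches the sample via the crate → the contract → the sample.
The letter reaches the sample via the letter → the manuscript → the voucher → the sample.
The manuscript reaches the sample via the manuscript → the voucher → the sample.
Likewise the package and the report each reach the sample by chaining the stated constraints.

the contract, the crate, the letter, the manuscript, the package, the report, the voucher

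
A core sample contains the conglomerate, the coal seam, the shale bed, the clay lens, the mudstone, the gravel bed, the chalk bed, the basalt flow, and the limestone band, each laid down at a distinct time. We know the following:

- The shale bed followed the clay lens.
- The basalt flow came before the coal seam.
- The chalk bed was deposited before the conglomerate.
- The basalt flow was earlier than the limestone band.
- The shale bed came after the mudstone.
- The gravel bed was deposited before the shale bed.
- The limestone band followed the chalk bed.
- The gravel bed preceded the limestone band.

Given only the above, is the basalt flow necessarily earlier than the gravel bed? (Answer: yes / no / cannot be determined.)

No chain of stated constraints runs from the basalt flow to the gravel bed, and none runs from the gravel bed to the basalt flow either.
So the relative order of the basalt flow and the gravel bed is not fixed by the given facts.

cannot be determined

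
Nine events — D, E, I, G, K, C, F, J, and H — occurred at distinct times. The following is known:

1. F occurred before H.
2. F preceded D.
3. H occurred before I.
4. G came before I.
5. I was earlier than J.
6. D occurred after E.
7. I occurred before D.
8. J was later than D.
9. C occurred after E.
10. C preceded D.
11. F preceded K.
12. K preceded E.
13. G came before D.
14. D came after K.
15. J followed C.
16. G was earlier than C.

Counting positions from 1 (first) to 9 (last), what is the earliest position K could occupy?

2

F must come before K — 1 forced predecessor.
Nothing else is forced ahead of K, so its earliest slot is position 1 + 1 = 2.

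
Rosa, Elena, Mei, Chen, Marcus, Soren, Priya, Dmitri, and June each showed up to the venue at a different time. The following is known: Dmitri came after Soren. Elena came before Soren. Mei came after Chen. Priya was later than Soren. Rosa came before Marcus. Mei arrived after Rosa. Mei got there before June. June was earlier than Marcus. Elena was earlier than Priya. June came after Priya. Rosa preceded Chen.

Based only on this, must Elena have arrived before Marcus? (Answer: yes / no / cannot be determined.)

Chain the constraints: Elena → Priya → June → Marcus. Each link is directly stated, so Elena comes before Marcus.

yes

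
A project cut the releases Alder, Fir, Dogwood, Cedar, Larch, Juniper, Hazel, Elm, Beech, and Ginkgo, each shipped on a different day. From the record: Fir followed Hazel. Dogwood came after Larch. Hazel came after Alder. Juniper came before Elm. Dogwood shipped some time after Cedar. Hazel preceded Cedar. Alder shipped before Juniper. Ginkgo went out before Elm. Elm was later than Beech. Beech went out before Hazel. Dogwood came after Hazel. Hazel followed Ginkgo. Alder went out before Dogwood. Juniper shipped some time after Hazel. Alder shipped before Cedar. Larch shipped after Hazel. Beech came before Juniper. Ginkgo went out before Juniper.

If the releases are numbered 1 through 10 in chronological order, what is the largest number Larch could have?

9

Larch must come before Dogwood — 1 release forced after it.
Everything else can be placed before Larch in some valid order, so Larch can sit as late as position 10 − 1 = 9.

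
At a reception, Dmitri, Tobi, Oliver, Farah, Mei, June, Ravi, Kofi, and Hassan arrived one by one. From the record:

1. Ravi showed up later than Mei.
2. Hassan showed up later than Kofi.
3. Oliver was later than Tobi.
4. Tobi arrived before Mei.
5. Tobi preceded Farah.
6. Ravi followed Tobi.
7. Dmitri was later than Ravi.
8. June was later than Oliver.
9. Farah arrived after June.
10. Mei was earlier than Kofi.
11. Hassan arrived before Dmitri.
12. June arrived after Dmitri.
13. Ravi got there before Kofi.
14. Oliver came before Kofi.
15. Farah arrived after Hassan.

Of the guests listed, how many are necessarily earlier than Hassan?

5

Directly stated before Hassan: Kofi.
Mei reaches Hassan via Mei → Kofi → Hassan.
Oliver reaches Hassan via Oliver → Kofi → Hassan.
Ravi reaches Hassan via Ravi → Kofi → Hassan.
Likewise Tobi reaches Hassan by chaining the stated constraints.
No chain forces June (or any of the others) ahead of Hassan.
That's Kofi, Mei, Oliver, Ravi, and Tobi — 5 in all.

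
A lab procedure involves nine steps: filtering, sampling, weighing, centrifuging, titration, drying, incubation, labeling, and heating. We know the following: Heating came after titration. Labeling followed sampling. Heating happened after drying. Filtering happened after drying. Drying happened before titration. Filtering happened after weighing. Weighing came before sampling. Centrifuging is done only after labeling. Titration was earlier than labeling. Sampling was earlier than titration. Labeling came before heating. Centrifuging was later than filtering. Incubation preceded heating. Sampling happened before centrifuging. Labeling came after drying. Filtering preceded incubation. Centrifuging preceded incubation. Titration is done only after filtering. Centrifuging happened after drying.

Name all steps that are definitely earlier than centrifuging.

drying, filtering, labeling, sampling, titration, weighing

Directly stated before centrifuging: drying, filtering, labeling, and sampling.
Titration reaches centrifuging via titration → labeling → centrifuging.
Weighing reaches centrifuging via weighing → sampling → centrifuging.
No chain forces incubation (or any of the others) ahead of centrifuging.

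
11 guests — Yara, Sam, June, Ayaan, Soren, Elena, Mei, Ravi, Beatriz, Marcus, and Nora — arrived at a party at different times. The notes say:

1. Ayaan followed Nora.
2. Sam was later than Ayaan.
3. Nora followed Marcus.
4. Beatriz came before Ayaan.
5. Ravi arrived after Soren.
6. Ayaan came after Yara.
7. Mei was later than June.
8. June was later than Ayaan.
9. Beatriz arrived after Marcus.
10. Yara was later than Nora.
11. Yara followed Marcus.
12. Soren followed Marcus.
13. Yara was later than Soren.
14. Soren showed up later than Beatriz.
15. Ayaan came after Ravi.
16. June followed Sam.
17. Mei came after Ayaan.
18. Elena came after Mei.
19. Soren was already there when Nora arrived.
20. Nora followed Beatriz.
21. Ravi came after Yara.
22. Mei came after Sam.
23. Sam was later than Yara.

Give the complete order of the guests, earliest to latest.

Marcus, Beatriz, Soren, Nora, Yara, Ravi, Ayaan, Sam, June, Mei, Elena

The constraints fix every adjacent pair, so only one ordering works:
Marcus → Beatriz → Soren → Nora → Yara → Ravi → Ayaan → Sam → June → Mei → Elena.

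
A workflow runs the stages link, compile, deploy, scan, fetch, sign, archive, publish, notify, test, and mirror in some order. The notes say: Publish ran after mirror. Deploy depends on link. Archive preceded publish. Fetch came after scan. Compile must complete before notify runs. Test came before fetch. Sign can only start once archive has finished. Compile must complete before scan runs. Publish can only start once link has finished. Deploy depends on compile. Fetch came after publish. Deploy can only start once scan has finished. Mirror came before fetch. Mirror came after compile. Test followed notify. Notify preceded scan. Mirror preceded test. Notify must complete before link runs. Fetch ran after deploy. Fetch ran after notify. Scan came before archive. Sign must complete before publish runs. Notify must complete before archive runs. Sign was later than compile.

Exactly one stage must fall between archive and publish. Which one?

Tracing the constraints gives archive → sign → publish, so sign sits after archive and before publish.
No other stage is forced both after archive and before publish.

sign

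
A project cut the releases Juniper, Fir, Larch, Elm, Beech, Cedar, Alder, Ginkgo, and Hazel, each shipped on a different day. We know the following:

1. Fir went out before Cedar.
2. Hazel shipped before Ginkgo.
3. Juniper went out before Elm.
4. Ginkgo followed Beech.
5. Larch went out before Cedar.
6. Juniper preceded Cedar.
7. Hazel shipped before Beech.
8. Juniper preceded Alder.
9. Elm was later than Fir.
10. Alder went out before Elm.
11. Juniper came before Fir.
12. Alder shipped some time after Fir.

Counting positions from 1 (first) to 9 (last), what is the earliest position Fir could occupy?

2

Juniper must come before Fir — 1 forced predecessor.
Nothing else is forced ahead of Fir, so its earliest slot is position 1 + 1 = 2.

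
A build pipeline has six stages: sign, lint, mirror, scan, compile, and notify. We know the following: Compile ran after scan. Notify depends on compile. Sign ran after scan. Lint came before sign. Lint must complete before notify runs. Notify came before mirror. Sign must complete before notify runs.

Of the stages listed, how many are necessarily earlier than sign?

2

Directly stated before sign: lint and scan.
No chain forces mirror (or any of the others) ahead of sign.
That's lint and scan — 2 in all.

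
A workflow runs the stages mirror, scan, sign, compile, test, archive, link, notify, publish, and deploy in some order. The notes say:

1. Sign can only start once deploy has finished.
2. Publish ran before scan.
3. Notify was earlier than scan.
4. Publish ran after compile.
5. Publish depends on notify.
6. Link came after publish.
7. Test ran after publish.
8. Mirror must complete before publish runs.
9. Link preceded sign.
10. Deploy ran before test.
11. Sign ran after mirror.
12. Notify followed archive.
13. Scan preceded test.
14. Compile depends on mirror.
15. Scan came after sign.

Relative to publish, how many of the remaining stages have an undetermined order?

Forced before publish: archive, compile, mirror, and notify; forced after publish: link, scan, sign, and test.
That leaves deploy with no forced order relative to publish — 1.

1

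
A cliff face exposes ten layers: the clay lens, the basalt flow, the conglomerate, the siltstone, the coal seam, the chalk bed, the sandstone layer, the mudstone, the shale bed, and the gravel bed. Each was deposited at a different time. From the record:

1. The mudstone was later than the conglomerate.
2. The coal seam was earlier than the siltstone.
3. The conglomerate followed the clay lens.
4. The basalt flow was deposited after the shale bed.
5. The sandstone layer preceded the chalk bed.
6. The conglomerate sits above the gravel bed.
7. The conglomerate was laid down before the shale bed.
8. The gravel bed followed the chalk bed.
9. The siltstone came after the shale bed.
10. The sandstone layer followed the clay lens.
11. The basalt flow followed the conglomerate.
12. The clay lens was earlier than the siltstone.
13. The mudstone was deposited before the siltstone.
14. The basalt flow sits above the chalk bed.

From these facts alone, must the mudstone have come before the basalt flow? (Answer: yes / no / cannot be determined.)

cannot be determined

No chain of stated constraints runs from the mudstone to the basalt flow, and none runs from the basalt flow to the mudstone either.
So the relative order of the mudstone and the basalt flow is not fixed by the given facts.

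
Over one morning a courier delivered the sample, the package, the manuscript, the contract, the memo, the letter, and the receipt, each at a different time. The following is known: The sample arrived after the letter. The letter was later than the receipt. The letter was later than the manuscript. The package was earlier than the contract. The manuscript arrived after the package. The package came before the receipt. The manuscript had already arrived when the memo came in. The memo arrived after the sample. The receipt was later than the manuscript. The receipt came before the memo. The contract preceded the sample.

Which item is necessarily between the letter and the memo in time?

Tracing the constraints gives the letter → the sample → the memo, so the sample sits after the letter and before the memo.
No other item is forced both after the letter and before the memo.

the sample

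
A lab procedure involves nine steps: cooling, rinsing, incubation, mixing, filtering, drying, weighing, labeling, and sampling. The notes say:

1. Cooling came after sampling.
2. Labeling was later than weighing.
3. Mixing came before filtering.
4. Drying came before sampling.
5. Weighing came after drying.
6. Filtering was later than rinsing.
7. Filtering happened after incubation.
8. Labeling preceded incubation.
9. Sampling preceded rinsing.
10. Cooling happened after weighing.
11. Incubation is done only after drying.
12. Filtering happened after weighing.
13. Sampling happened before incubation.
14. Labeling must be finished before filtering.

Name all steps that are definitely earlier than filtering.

drying, incubation, labeling, mixing, rinsing, sampling, weighing

Directly stated before filtering: incubation, labeling, mixing, rinsing, and weighing.
Drying reaches filtering via drying → incubation → filtering.
Sampling reaches filtering via sampling → rinsing → filtering.
No chain forces cooling ahead of filtering.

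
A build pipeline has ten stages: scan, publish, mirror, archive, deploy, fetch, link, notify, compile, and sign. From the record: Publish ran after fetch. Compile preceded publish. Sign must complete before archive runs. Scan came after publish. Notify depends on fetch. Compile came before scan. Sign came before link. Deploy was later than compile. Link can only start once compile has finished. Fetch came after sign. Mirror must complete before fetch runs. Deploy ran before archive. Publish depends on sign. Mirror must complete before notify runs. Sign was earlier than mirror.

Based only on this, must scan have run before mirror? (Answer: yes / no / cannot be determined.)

no

Tracing the constraints gives mirror → fetch → publish → scan, so mirror must come before scan.
That means scan cannot be before mirror.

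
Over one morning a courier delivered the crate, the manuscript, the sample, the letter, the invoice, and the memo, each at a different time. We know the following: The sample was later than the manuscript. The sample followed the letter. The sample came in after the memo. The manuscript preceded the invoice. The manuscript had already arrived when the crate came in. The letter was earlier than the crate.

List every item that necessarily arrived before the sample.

the letter, the manuscript, the memo

Directly stated before the sample: the letter, the manuscript, and the memo.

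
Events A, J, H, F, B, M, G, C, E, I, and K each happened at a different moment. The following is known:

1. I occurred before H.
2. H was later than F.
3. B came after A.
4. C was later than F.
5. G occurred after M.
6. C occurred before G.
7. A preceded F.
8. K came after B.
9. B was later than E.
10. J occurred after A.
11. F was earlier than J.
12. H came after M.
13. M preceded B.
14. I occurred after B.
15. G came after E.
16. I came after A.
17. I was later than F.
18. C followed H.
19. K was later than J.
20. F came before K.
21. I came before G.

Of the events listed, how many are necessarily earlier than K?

6

Directly stated before K: B, F, and J.
A reaches K via A → J → K.
E reaches K via E → B → K.
M reaches K via M → B → K.
No chain forces C (or any of the others) ahead of K.
That's A, B, E, F, J, and M — 6 in all.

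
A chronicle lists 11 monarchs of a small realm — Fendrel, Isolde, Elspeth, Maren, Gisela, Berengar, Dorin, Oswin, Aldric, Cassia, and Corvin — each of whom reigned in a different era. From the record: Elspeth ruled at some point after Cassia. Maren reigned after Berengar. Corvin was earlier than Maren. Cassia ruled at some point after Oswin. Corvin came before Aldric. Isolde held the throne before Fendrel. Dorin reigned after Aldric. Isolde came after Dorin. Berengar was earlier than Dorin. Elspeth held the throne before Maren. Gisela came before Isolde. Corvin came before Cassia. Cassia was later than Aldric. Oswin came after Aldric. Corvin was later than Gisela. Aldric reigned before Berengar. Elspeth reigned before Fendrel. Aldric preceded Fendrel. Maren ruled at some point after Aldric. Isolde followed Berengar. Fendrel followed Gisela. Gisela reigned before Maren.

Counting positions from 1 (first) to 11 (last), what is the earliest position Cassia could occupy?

Aldric, Corvin, Gisela, and Oswin must all come before Cassia — 4 forced predecessors.
Nothing else is forced ahead of Cassia, so their earliest slot is position 4 + 1 = 5.

5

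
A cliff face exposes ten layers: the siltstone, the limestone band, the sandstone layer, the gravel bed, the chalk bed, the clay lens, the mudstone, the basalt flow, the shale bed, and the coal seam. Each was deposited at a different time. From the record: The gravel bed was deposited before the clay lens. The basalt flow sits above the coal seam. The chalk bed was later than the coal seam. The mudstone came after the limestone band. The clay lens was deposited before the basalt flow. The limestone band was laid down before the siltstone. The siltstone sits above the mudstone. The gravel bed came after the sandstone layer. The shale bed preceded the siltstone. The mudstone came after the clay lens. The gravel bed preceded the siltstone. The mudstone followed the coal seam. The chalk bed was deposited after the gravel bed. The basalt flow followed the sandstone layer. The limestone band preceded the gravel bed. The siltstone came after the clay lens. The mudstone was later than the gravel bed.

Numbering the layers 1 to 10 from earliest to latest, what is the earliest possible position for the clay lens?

The gravel bed, the limestone band, and the sandstone layer must all come before the clay lens — 3 forced predecessors.
Nothing else is forced ahead of the clay lens, so its earliest slot is position 3 + 1 = 4.

4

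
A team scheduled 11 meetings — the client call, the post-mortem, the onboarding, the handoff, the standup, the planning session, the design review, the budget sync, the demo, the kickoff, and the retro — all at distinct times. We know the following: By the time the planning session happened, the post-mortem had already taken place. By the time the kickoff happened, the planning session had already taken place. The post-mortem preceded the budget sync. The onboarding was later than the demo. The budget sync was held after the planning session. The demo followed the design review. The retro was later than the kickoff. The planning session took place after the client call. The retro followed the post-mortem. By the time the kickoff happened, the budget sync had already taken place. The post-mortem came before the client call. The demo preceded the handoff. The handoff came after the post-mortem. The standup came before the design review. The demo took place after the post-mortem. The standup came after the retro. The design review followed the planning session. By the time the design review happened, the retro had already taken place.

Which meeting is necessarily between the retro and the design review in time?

Tracing the constraints gives the retro → the standup → the design review, so the standup sits after the retro and before the design review.
No other meeting is forced both after the retro and before the design review.

the standup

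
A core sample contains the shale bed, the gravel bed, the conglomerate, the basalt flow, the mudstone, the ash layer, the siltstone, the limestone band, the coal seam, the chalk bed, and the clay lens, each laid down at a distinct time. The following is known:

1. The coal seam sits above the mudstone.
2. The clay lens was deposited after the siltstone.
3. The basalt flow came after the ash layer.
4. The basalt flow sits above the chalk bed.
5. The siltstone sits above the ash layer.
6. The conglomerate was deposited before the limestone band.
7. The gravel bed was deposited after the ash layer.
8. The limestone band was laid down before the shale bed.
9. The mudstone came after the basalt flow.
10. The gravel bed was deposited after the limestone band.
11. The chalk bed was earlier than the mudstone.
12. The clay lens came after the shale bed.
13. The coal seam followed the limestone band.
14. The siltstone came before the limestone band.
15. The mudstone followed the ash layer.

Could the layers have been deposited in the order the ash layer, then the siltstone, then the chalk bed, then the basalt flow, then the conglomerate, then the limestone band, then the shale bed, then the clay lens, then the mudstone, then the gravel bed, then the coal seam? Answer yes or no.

Check each stated constraint against the proposed order — e.g. the ash layer is ahead of the mudstone; the ash layer is ahead of the gravel bed. Every pair is in the required order; nothing is violated.

yes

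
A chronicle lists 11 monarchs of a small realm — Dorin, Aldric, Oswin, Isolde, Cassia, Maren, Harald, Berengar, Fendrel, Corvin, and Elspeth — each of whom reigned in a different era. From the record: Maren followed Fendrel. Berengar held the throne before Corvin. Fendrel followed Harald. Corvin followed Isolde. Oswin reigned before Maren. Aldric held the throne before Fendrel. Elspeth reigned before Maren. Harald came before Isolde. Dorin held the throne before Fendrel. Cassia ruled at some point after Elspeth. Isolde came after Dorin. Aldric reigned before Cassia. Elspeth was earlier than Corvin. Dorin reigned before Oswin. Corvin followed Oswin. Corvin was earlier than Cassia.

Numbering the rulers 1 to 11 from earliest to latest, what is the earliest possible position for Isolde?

3

Dorin and Harald must both come before Isolde — 2 forced predecessors.
Nothing else is forced ahead of Isolde, so their earliest slot is position 2 + 1 = 3.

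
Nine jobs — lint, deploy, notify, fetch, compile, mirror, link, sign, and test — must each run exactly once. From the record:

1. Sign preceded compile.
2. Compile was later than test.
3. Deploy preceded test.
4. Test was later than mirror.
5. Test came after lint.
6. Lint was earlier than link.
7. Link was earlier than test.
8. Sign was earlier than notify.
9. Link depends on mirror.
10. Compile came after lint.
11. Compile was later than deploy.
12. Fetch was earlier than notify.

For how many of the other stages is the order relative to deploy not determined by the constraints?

6

Forced after deploy: compile and test.
That leaves fetch, link, lint, mirror, notify, and sign with no forced order relative to deploy — 6.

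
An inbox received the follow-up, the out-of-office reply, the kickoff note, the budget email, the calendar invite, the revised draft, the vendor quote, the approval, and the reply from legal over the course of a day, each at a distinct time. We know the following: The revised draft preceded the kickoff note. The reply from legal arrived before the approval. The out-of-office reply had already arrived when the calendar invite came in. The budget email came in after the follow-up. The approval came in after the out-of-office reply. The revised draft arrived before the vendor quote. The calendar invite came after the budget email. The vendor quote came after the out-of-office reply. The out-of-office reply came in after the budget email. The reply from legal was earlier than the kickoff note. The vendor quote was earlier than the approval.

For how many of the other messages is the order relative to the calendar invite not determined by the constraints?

Forced before the calendar invite: the budget email, the follow-up, and the out-of-office reply.
That leaves the approval, the kickoff note, the reply from legal, the revised draft, and the vendor quote with no forced order relative to the calendar invite — 5.

5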